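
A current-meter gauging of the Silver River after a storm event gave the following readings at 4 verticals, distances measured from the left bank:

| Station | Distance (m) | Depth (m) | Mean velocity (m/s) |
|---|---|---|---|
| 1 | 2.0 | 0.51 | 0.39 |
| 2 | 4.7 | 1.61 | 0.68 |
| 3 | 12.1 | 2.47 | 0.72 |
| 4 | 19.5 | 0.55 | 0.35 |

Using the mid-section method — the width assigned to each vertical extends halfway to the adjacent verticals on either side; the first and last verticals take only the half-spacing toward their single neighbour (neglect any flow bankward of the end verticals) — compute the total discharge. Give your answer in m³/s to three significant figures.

w_1 = (4.7 − 2.0)/2 = 1.35 m; q_1 = 0.39 × 0.51 × 1.35 = 0.2685 m³/s
w_2 = (12.1 − 2.0)/2 = 5.05 m; q_2 = 0.68 × 1.61 × 5.05 = 5.529 m³/s
w_3 = (19.5 − 4.7)/2 = 7.4 m; q_3 = 0.72 × 2.47 × 7.4 = 13.16 m³/s
w_4 = (19.5 − 12.1)/2 = 3.7 m; q_4 = 0.35 × 0.55 × 3.7 = 0.7123 m³/s
Q = Σ qᵢ = 19.67 m³/s

19.7 m³/s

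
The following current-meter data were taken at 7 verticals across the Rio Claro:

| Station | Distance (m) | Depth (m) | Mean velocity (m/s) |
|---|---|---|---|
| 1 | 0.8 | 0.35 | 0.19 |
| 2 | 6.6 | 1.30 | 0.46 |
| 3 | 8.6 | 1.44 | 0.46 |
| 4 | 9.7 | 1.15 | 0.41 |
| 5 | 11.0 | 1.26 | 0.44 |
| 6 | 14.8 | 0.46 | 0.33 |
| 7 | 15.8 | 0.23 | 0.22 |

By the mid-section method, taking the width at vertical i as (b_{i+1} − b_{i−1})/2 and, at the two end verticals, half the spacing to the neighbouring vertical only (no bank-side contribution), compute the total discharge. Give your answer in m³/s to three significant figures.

w_1 = (6.6 − 0.8)/2 = 2.9 m; q_1 = 0.19 × 0.35 × 2.9 = 0.1929 m³/s
w_2 = (8.6 − 0.8)/2 = 3.9 m; q_2 = 0.46 × 1.30 × 3.9 = 2.332 m³/s
w_3 = (9.7 − 6.6)/2 = 1.55 m; q_3 = 0.46 × 1.44 × 1.55 = 1.027 m³/s
w_4 = (11.0 − 8.6)/2 = 1.2 m; q_4 = 0.41 × 1.15 × 1.2 = 0.5658 m³/s
w_5 = (14.8 − 9.7)/2 = 2.55 m; q_5 = 0.44 × 1.26 × 2.55 = 1.414 m³/s
w_6 = (15.8 − 11.0)/2 = 2.4 m; q_6 = 0.33 × 0.46 × 2.4 = 0.3643 m³/s
w_7 = (15.8 − 14.8)/2 = 0.5 m; q_7 = 0.22 × 0.23 × 0.5 = 0.02530 m³/s
Q = Σ qᵢ = 5.921 m³/s

5.92 m³/s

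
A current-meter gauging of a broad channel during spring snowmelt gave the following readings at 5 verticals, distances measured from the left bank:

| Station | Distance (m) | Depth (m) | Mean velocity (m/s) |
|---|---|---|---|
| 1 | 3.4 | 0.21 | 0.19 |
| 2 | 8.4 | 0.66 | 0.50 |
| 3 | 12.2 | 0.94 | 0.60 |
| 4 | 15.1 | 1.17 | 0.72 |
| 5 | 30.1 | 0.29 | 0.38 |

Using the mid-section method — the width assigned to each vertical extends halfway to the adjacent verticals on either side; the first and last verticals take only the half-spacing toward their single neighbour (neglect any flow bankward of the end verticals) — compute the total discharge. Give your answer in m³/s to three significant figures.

w_1 = (8.4 − 3.4)/2 = 2.5 m; q_1 = 0.19 × 0.21 × 2.5 = 0.09975 m³/s
w_2 = (12.2 − 3.4)/2 = 4.4 m; q_2 = 0.50 × 0.66 × 4.4 = 1.452 m³/s
w_3 = (15.1 − 8.4)/2 = 3.35 m; q_3 = 0.60 × 0.94 × 3.35 = 1.889 m³/s
w_4 = (30.1 − 12.2)/2 = 8.95 m; q_4 = 0.72 × 1.17 × 8.95 = 7.539 m³/s
w_5 = (30.1 − 15.1)/2 = 7.5 m; q_5 = 0.38 × 0.29 × 7.5 = 0.8265 m³/s
Q = Σ qᵢ = 11.81 m³/s

11.8 m³/s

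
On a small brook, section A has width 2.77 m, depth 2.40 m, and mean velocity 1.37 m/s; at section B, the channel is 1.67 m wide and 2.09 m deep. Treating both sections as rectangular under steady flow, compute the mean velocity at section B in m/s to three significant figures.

Q = A₁V₁ = (2.77×2.40) × 1.37 = 9.108 m³/s
A₂ = 1.67 × 2.09 = 3.490 m²
V₂ = Q/A₂ = 9.108/3.490 = 2.609 m/s

2.61 m/s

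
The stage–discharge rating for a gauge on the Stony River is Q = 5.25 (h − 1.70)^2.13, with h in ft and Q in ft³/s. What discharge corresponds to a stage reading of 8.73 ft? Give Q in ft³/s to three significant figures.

Q = 5.25 × (8.73 − 1.70)^2.13 = 5.25 × 7.03^2.13 = 334.3 ft³/s

334 ft³/s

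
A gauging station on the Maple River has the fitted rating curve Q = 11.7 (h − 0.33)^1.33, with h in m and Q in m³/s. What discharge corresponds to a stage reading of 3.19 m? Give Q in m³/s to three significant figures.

Q = 11.7 × (3.19 − 0.33)^1.33 = 11.7 × 2.86^1.33 = 47.33 m³/s

47.3 m³/s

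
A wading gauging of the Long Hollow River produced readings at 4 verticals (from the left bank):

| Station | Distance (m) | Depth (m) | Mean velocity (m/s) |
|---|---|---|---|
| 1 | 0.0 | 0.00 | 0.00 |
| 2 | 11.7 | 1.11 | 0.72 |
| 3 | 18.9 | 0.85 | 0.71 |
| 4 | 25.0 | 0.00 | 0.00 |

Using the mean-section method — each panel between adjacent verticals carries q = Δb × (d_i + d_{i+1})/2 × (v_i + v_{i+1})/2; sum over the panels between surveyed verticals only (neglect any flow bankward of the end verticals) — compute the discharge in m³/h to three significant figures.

29900 m³/h

Panel 1-2: Δb = 11.7 m, d̄ = (0.00+1.11)/2 = 0.555, v̄ = (0.00+0.72)/2 = 0.36 → q = 11.7×0.555×0.36 = 2.338 m³/s
Panel 2-3: Δb = 7.2 m, d̄ = (1.11+0.85)/2 = 0.98, v̄ = (0.72+0.71)/2 = 0.715 → q = 7.2×0.98×0.715 = 5.045 m³/s
Panel 3-4: Δb = 6.1 m, d̄ = (0.85+0.00)/2 = 0.425, v̄ = (0.71+0.00)/2 = 0.355 → q = 6.1×0.425×0.355 = 0.9203 m³/s
Q = Σ q = 8.303 m³/s
= 8.303 × 3600 = 29890 m³/h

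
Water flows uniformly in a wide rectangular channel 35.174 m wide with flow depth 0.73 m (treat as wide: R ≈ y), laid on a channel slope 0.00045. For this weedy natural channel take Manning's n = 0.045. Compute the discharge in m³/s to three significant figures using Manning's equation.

9.81 m³/s

A = b·y = 35.174 × 0.73 = 25.68 m²
Wide channel: R ≈ y = 0.73 m
Q = (1/n)·A·R^(2/3)·S^(1/2) = (1/0.045) × 25.68 × 0.7300^(2/3) × 0.00045^(1/2) = 9.813 m³/s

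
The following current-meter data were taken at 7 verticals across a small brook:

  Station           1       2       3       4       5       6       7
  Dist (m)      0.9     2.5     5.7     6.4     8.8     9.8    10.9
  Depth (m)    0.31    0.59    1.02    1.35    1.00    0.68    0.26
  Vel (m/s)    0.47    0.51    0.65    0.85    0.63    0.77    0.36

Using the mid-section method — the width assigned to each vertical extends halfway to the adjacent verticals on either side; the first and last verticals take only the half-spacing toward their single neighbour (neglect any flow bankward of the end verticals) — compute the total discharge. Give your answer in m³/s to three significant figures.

5.58 m³/s

w_1 = (2.5 − 0.9)/2 = 0.8 m; q_1 = 0.47 × 0.31 × 0.8 = 0.1166 m³/s
w_2 = (5.7 − 0.9)/2 = 2.4 m; q_2 = 0.51 × 0.59 × 2.4 = 0.7222 m³/s
w_3 = (6.4 − 2.5)/2 = 1.95 m; q_3 = 0.65 × 1.02 × 1.95 = 1.293 m³/s
w_4 = (8.8 − 5.7)/2 = 1.55 m; q_4 = 0.85 × 1.35 × 1.55 = 1.779 m³/s
w_5 = (9.8 − 6.4)/2 = 1.7 m; q_5 = 0.63 × 1.00 × 1.7 = 1.071 m³/s
w_6 = (10.9 − 8.8)/2 = 1.05 m; q_6 = 0.77 × 0.68 × 1.05 = 0.5498 m³/s
w_7 = (10.9 − 9.8)/2 = 0.55 m; q_7 = 0.36 × 0.26 × 0.55 = 0.05148 m³/s
Q = Σ qᵢ = 5.582 m³/s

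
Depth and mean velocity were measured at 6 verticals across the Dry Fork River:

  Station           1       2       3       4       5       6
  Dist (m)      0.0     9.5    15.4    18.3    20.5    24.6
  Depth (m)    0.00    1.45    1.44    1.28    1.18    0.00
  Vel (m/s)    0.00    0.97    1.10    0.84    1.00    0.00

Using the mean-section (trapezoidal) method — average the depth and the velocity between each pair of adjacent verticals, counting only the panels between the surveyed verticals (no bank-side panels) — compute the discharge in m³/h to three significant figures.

70900 m³/h

Panel 1-2: Δb = 9.5 m, d̄ = (0.00+1.45)/2 = 0.725, v̄ = (0.00+0.97)/2 = 0.485 → q = 9.5×0.725×0.485 = 3.340 m³/s
Panel 2-3: Δb = 5.9 m, d̄ = (1.45+1.44)/2 = 1.445, v̄ = (0.97+1.10)/2 = 1.035 → q = 5.9×1.445×1.035 = 8.824 m³/s
Panel 3-4: Δb = 2.9 m, d̄ = (1.44+1.28)/2 = 1.36, v̄ = (1.10+0.84)/2 = 0.97 → q = 2.9×1.36×0.97 = 3.826 m³/s
Panel 4-5: Δb = 2.2 m, d̄ = (1.28+1.18)/2 = 1.23, v̄ = (0.84+1.00)/2 = 0.92 → q = 2.2×1.23×0.92 = 2.490 m³/s
Panel 5-6: Δb = 4.1 m, d̄ = (1.18+0.00)/2 = 0.59, v̄ = (1.00+0.00)/2 = 0.5 → q = 4.1×0.59×0.5 = 1.210 m³/s
Q = Σ q = 19.69 m³/s
= 19.69 × 3600 = 70880 m³/h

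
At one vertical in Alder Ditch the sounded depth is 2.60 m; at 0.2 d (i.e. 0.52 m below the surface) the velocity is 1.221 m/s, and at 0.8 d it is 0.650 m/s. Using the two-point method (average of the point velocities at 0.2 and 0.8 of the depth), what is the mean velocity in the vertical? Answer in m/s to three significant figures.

0.936 m/s

v̄ = (1.221 + 0.650) / 2 = 0.9355 m/s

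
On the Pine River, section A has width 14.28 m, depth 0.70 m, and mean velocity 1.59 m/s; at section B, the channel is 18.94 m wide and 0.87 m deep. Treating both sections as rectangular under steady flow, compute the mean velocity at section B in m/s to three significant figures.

0.965 m/s

Q = A₁V₁ = (14.28×0.70) × 1.59 = 15.89 m³/s
A₂ = 18.94 × 0.87 = 16.48 m²
V₂ = Q/A₂ = 15.89/16.48 = 0.9645 m/s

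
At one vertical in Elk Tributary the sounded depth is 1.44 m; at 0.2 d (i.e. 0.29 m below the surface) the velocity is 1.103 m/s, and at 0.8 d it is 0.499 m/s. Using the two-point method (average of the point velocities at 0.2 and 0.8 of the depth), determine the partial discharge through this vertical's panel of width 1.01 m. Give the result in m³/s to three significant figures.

v̄ = (1.103 + 0.499) / 2 = 0.8010 m/s
q = v̄ × d × w = 0.8010 × 1.44 × 1.01 = 1.165 m³/s

1.16 m³/s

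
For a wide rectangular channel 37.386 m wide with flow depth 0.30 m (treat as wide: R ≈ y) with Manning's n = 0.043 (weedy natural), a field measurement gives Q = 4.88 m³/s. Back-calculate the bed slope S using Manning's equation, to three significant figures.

0.00174

A = b·y = 37.386 × 0.30 = 11.22 m²
Wide channel: R ≈ y = 0.30 m
S = (Q·n / (1·A·R^(2/3)))² = (4.88×0.043 / (1×11.22×0.4481))² = 0.001743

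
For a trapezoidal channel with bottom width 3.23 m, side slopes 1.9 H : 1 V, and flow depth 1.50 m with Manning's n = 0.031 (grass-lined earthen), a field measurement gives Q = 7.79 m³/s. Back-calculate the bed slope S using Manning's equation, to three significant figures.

0.000758

A = (b + z·y)·y = (3.23 + 1.9×1.50)×1.50 = 9.120 m²
P = b + 2y√(1+z²) = 3.23 + 2×1.50×√(1+1.9²) = 9.671 m
R = A/P = 9.120/9.671 = 0.9430 m
S = (Q·n / (1·A·R^(2/3)))² = (7.79×0.031 / (1×9.120×0.9616))² = 0.0007582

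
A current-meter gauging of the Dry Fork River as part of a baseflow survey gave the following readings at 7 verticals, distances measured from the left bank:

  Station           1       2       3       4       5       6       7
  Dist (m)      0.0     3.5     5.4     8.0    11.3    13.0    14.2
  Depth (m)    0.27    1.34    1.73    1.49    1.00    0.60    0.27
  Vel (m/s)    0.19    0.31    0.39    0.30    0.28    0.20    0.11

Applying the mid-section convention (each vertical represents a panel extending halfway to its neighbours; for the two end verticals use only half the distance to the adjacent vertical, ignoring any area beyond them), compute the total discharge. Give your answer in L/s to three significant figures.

w_1 = (3.5 − 0.0)/2 = 1.75 m; q_1 = 0.19 × 0.27 × 1.75 = 0.08978 m³/s
w_2 = (5.4 − 0.0)/2 = 2.7 m; q_2 = 0.31 × 1.34 × 2.7 = 1.122 m³/s
w_3 = (8.0 − 3.5)/2 = 2.25 m; q_3 = 0.39 × 1.73 × 2.25 = 1.518 m³/s
w_4 = (11.3 − 5.4)/2 = 2.95 m; q_4 = 0.30 × 1.49 × 2.95 = 1.319 m³/s
w_5 = (13.0 − 8.0)/2 = 2.5 m; q_5 = 0.28 × 1.00 × 2.5 = 0.7000 m³/s
w_6 = (14.2 − 11.3)/2 = 1.45 m; q_6 = 0.20 × 0.60 × 1.45 = 0.1740 m³/s
w_7 = (14.2 − 13.0)/2 = 0.6 m; q_7 = 0.11 × 0.27 × 0.6 = 0.01782 m³/s
Q = Σ qᵢ = 4.940 m³/s
= 4.940 × 1000 = 4940 L/s

4940 L/s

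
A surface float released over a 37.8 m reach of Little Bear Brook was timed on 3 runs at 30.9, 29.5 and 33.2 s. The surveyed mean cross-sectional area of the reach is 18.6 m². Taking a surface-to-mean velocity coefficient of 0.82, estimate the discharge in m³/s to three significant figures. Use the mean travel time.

t̄ = (30.9 + 29.5 + 33.2) / 3 = 31.2 s
v_surface = L / t̄ = 37.8 / 31.2 = 1.212 m/s
v_mean = 0.82 × 1.212 = 0.9935 m/s
Q = A × v_mean = 18.6 × 0.9935 = 18.48 m³/s

18.5 m³/s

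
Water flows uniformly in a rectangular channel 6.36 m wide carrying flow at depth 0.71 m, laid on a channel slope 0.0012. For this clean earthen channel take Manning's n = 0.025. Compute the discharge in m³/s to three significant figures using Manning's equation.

A = b·y = 6.36 × 0.71 = 4.516 m²
P = b + 2y = 6.36 + 2×0.71 = 7.780 m
R = A/P = 4.516/7.780 = 0.5804 m
Q = (1/n)·A·R^(2/3)·S^(1/2) = (1/0.025) × 4.516 × 0.5804^(2/3) × 0.0012^(1/2) = 4.354 m³/s

4.35 m³/s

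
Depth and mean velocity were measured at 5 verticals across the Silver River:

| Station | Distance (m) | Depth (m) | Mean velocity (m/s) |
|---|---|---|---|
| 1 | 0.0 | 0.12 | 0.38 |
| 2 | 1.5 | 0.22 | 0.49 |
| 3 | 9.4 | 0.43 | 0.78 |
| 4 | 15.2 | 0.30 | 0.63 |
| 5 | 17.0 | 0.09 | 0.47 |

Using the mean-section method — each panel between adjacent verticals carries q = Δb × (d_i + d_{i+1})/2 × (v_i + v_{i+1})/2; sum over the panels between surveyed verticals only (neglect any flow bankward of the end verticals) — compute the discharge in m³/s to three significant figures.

Panel 1-2: Δb = 1.5 m, d̄ = (0.12+0.22)/2 = 0.17, v̄ = (0.38+0.49)/2 = 0.435 → q = 1.5×0.17×0.435 = 0.1109 m³/s
Panel 2-3: Δb = 7.9 m, d̄ = (0.22+0.43)/2 = 0.325, v̄ = (0.49+0.78)/2 = 0.635 → q = 7.9×0.325×0.635 = 1.630 m³/s
Panel 3-4: Δb = 5.8 m, d̄ = (0.43+0.30)/2 = 0.365, v̄ = (0.78+0.63)/2 = 0.705 → q = 5.8×0.365×0.705 = 1.492 m³/s
Panel 4-5: Δb = 1.8 m, d̄ = (0.30+0.09)/2 = 0.195, v̄ = (0.63+0.47)/2 = 0.55 → q = 1.8×0.195×0.55 = 0.1931 m³/s
Q = Σ q = 3.427 m³/s

3.43 m³/s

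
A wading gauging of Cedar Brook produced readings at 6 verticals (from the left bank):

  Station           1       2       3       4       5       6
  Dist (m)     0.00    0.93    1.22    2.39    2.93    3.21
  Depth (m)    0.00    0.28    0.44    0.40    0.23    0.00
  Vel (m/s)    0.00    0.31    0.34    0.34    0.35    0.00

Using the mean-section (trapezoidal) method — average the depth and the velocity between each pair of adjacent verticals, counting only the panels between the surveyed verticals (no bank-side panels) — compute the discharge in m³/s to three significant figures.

0.286 m³/s

Panel 1-2: Δb = 0.93 m, d̄ = (0.00+0.28)/2 = 0.14, v̄ = (0.00+0.31)/2 = 0.155 → q = 0.93×0.14×0.155 = 0.02018 m³/s
Panel 2-3: Δb = 0.29 m, d̄ = (0.28+0.44)/2 = 0.36, v̄ = (0.31+0.34)/2 = 0.325 → q = 0.29×0.36×0.325 = 0.03393 m³/s
Panel 3-4: Δb = 1.17 m, d̄ = (0.44+0.40)/2 = 0.42, v̄ = (0.34+0.34)/2 = 0.34 → q = 1.17×0.42×0.34 = 0.1671 m³/s
Panel 4-5: Δb = 0.54 m, d̄ = (0.40+0.23)/2 = 0.315, v̄ = (0.34+0.35)/2 = 0.345 → q = 0.54×0.315×0.345 = 0.05868 m³/s
Panel 5-6: Δb = 0.28 m, d̄ = (0.23+0.00)/2 = 0.115, v̄ = (0.35+0.00)/2 = 0.175 → q = 0.28×0.115×0.175 = 0.005635 m³/s
Q = Σ q = 0.2855 m³/s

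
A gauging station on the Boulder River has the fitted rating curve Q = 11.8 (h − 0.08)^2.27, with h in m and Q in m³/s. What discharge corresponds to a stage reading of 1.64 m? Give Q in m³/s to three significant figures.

32.4 m³/s

Q = 11.8 × (1.64 − 0.08)^2.27 = 11.8 × 1.56^2.27 = 32.38 m³/s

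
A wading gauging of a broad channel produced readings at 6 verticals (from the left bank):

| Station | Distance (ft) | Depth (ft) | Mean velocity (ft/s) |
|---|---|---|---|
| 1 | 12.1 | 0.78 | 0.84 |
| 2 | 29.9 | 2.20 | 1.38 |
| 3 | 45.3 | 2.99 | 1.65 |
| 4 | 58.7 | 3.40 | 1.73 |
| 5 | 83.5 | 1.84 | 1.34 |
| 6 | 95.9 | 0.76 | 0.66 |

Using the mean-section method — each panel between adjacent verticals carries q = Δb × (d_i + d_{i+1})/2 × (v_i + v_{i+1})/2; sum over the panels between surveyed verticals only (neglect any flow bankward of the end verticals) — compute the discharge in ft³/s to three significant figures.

278 ft³/s

Panel 1-2: Δb = 17.8 ft, d̄ = (0.78+2.20)/2 = 1.49, v̄ = (0.84+1.38)/2 = 1.11 → q = 17.8×1.49×1.11 = 29.44 ft³/s
Panel 2-3: Δb = 15.4 ft, d̄ = (2.20+2.99)/2 = 2.595, v̄ = (1.38+1.65)/2 = 1.515 → q = 15.4×2.595×1.515 = 60.54 ft³/s
Panel 3-4: Δb = 13.4 ft, d̄ = (2.99+3.40)/2 = 3.195, v̄ = (1.65+1.73)/2 = 1.69 → q = 13.4×3.195×1.69 = 72.35 ft³/s
Panel 4-5: Δb = 24.8 ft, d̄ = (3.40+1.84)/2 = 2.62, v̄ = (1.73+1.34)/2 = 1.535 → q = 24.8×2.62×1.535 = 99.74 ft³/s
Panel 5-6: Δb = 12.4 ft, d̄ = (1.84+0.76)/2 = 1.3, v̄ = (1.34+0.66)/2 = 1 → q = 12.4×1.3×1 = 16.12 ft³/s
Q = Σ q = 278.2 ft³/s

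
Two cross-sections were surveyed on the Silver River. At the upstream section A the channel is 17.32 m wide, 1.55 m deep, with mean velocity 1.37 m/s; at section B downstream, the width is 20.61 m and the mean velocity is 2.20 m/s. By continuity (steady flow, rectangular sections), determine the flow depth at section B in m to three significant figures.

0.811 m

Q = A₁V₁ = (17.32×1.55) × 1.37 = 36.78 m³/s
d₂ = Q/(b₂ V₂) = 36.78/(20.61×2.20) = 0.8111 m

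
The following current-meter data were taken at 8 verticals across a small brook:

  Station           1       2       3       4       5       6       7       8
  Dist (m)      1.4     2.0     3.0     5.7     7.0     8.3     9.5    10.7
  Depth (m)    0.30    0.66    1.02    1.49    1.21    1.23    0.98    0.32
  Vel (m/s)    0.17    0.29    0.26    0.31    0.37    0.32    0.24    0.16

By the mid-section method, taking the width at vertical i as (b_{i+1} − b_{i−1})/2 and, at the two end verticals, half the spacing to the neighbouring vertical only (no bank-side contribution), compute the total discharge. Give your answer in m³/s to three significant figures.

w_1 = (2.0 − 1.4)/2 = 0.3 m; q_1 = 0.17 × 0.30 × 0.3 = 0.01530 m³/s
w_2 = (3.0 − 1.4)/2 = 0.8 m; q_2 = 0.29 × 0.66 × 0.8 = 0.1531 m³/s
w_3 = (5.7 − 2.0)/2 = 1.85 m; q_3 = 0.26 × 1.02 × 1.85 = 0.4906 m³/s
w_4 = (7.0 − 3.0)/2 = 2 m; q_4 = 0.31 × 1.49 × 2 = 0.9238 m³/s
w_5 = (8.3 − 5.7)/2 = 1.3 m; q_5 = 0.37 × 1.21 × 1.3 = 0.5820 m³/s
w_6 = (9.5 − 7.0)/2 = 1.25 m; q_6 = 0.32 × 1.23 × 1.25 = 0.4920 m³/s
w_7 = (10.7 − 8.3)/2 = 1.2 m; q_7 = 0.24 × 0.98 × 1.2 = 0.2822 m³/s
w_8 = (10.7 − 9.5)/2 = 0.6 m; q_8 = 0.16 × 0.32 × 0.6 = 0.03072 m³/s
Q = Σ qᵢ = 2.970 m³/s

2.97 m³/s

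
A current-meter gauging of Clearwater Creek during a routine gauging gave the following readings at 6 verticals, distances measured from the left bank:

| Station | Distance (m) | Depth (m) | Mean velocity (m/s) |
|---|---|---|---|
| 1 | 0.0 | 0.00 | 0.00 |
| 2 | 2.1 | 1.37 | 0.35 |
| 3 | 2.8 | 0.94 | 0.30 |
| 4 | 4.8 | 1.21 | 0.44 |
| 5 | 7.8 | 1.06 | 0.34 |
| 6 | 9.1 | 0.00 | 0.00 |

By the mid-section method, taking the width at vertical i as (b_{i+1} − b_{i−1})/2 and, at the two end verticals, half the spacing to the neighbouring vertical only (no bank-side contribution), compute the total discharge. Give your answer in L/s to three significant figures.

w_2 = (2.8 − 0.0)/2 = 1.4 m; q_2 = 0.35 × 1.37 × 1.4 = 0.6713 m³/s
w_3 = (4.8 − 2.1)/2 = 1.35 m; q_3 = 0.30 × 0.94 × 1.35 = 0.3807 m³/s
w_4 = (7.8 − 2.8)/2 = 2.5 m; q_4 = 0.44 × 1.21 × 2.5 = 1.331 m³/s
w_5 = (9.1 − 4.8)/2 = 2.15 m; q_5 = 0.34 × 1.06 × 2.15 = 0.7749 m³/s
Stations 1, 6 contribute zero (depth or velocity is 0).
Q = Σ qᵢ = 3.158 m³/s
= 3.158 × 1000 = 3158 L/s

3160 L/s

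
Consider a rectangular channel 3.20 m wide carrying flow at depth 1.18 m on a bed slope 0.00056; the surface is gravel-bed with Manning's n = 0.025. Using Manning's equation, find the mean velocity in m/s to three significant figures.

0.731 m/s

A = b·y = 3.20 × 1.18 = 3.776 m²
P = b + 2y = 3.20 + 2×1.18 = 5.560 m
R = A/P = 3.776/5.560 = 0.6791 m
Q = (1/n)·A·R^(2/3)·S^(1/2) = (1/0.025) × 3.776 × 0.6791^(2/3) × 0.00056^(1/2) = 2.762 m³/s
V = Q/A = 2.762/3.776 = 0.7314 m/s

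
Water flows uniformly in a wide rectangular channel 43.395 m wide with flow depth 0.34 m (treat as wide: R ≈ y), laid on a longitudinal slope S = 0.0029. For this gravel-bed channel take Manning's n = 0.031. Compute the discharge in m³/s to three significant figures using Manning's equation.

12.5 m³/s

A = b·y = 43.395 × 0.34 = 14.75 m²
Wide channel: R ≈ y = 0.34 m
Q = (1/n)·A·R^(2/3)·S^(1/2) = (1/0.031) × 14.75 × 0.3400^(2/3) × 0.0029^(1/2) = 12.49 m³/s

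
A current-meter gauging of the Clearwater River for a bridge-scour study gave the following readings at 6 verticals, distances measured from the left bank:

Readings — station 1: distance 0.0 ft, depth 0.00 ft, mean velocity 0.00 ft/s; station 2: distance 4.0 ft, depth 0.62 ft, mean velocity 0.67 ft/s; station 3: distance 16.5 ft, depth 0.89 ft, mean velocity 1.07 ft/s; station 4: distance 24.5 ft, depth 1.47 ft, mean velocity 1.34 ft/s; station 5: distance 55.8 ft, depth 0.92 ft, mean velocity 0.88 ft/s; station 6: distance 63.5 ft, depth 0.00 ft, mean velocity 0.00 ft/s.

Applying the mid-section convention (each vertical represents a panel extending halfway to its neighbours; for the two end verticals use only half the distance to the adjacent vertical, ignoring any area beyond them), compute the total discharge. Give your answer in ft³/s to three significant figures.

w_2 = (16.5 − 0.0)/2 = 8.25 ft; q_2 = 0.67 × 0.62 × 8.25 = 3.427 ft³/s
w_3 = (24.5 − 4.0)/2 = 10.25 ft; q_3 = 1.07 × 0.89 × 10.25 = 9.761 ft³/s
w_4 = (55.8 − 16.5)/2 = 19.65 ft; q_4 = 1.34 × 1.47 × 19.65 = 38.71 ft³/s
w_5 = (63.5 − 24.5)/2 = 19.5 ft; q_5 = 0.88 × 0.92 × 19.5 = 15.79 ft³/s
Stations 1, 6 contribute zero (depth or velocity is 0).
Q = Σ qᵢ = 67.68 ft³/s

67.7 ft³/s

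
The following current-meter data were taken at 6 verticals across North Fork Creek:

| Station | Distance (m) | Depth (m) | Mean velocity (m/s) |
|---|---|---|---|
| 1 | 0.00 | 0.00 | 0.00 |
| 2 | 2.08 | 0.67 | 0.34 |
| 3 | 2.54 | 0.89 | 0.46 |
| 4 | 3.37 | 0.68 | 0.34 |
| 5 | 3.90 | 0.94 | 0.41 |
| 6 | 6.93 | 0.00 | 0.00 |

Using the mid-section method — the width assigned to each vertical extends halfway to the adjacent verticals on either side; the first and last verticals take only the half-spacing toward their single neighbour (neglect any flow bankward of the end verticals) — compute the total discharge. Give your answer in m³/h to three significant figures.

w_2 = (2.54 − 0.00)/2 = 1.27 m; q_2 = 0.34 × 0.67 × 1.27 = 0.2893 m³/s
w_3 = (3.37 − 2.08)/2 = 0.645 m; q_3 = 0.46 × 0.89 × 0.645 = 0.2641 m³/s
w_4 = (3.90 − 2.54)/2 = 0.68 m; q_4 = 0.34 × 0.68 × 0.68 = 0.1572 m³/s
w_5 = (6.93 − 3.37)/2 = 1.78 m; q_5 = 0.41 × 0.94 × 1.78 = 0.6860 m³/s
Stations 1, 6 contribute zero (depth or velocity is 0).
Q = Σ qᵢ = 1.397 m³/s
= 1.397 × 3600 = 5028 m³/h

5030 m³/h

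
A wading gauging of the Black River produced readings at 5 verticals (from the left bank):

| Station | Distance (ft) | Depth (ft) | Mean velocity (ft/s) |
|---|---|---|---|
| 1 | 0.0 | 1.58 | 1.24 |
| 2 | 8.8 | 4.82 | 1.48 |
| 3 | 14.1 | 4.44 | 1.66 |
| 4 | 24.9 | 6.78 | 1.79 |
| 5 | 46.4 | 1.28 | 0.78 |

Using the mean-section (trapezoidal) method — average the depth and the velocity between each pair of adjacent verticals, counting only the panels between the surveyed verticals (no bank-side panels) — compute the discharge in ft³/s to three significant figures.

293 ft³/s

Panel 1-2: Δb = 8.8 ft, d̄ = (1.58+4.82)/2 = 3.2, v̄ = (1.24+1.48)/2 = 1.36 → q = 8.8×3.2×1.36 = 38.30 ft³/s
Panel 2-3: Δb = 5.3 ft, d̄ = (4.82+4.44)/2 = 4.63, v̄ = (1.48+1.66)/2 = 1.57 → q = 5.3×4.63×1.57 = 38.53 ft³/s
Panel 3-4: Δb = 10.8 ft, d̄ = (4.44+6.78)/2 = 5.61, v̄ = (1.66+1.79)/2 = 1.725 → q = 10.8×5.61×1.725 = 104.5 ft³/s
Panel 4-5: Δb = 21.5 ft, d̄ = (6.78+1.28)/2 = 4.03, v̄ = (1.79+0.78)/2 = 1.285 → q = 21.5×4.03×1.285 = 111.3 ft³/s
Q = Σ q = 292.7 ft³/s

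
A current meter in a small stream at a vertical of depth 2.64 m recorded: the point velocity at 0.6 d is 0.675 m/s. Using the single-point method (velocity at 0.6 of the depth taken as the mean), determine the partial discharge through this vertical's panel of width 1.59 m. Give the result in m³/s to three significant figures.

2.83 m³/s

v̄ = v₀.₆ = 0.675 m/s
q = v̄ × d × w = 0.6750 × 2.64 × 1.59 = 2.833 m³/s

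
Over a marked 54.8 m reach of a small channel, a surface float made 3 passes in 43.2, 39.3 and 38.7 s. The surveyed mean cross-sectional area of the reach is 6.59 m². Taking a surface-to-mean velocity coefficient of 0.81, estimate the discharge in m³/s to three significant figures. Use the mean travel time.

t̄ = (43.2 + 39.3 + 38.7) / 3 = 40.4 s
v_surface = L / t̄ = 54.8 / 40.4 = 1.356 m/s
v_mean = 0.81 × 1.356 = 1.099 m/s
Q = A × v_mean = 6.59 × 1.099 = 7.241 m³/s

7.24 m³/s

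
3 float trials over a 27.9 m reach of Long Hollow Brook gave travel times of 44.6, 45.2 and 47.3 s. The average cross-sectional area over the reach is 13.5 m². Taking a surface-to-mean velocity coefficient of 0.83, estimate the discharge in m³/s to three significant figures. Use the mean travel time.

t̄ = (44.6 + 45.2 + 47.3) / 3 = 45.7 s
v_surface = L / t̄ = 27.9 / 45.7 = 0.6105 m/s
v_mean = 0.83 × 0.6105 = 0.5067 m/s
Q = A × v_mean = 13.5 × 0.5067 = 6.841 m³/s

6.84 m³/s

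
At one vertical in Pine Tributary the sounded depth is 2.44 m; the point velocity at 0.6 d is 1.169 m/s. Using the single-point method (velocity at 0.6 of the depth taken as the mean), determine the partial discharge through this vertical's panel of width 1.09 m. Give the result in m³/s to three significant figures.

3.11 m³/s

v̄ = v₀.₆ = 1.169 m/s
q = v̄ × d × w = 1.169 × 2.44 × 1.09 = 3.109 m³/s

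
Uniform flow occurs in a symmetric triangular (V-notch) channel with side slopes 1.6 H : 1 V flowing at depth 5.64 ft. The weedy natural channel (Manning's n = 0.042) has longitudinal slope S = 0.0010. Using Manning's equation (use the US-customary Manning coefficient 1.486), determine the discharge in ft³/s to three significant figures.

A = z·y² = 1.6×5.64² = 50.90 ft²
P = 2y√(1+z²) = 2×5.64×√(1+1.6²) = 21.28 ft
R = A/P = 50.90/21.28 = 2.391 ft
Q = (1.486/n)·A·R^(2/3)·S^(1/2) = (1.486/0.042) × 50.90 × 2.391^(2/3) × 0.0010^(1/2) = 101.8 ft³/s

102 ft³/s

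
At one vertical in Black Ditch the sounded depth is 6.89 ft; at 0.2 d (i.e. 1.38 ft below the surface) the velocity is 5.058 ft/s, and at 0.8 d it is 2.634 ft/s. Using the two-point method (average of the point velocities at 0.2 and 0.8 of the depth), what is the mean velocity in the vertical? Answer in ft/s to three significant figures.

v̄ = (5.058 + 2.634) / 2 = 3.846 ft/s

3.85 ft/s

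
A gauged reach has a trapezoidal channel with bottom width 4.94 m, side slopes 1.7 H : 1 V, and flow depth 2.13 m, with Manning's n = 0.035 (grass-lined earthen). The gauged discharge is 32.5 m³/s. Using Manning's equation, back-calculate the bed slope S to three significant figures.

A = (b + z·y)·y = (4.94 + 1.7×2.13)×2.13 = 18.23 m²
P = b + 2y√(1+z²) = 4.94 + 2×2.13×√(1+1.7²) = 13.34 m
R = A/P = 18.23/13.34 = 1.367 m
S = (Q·n / (1·A·R^(2/3)))² = (32.5×0.035 / (1×18.23×1.232))² = 0.002566

0.00257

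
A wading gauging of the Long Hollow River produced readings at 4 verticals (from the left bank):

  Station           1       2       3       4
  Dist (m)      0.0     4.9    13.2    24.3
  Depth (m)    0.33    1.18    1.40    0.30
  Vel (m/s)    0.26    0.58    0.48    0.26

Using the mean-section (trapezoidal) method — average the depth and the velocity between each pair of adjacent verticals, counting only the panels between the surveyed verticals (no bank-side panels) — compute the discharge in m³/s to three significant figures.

10.7 m³/s

Panel 1-2: Δb = 4.9 m, d̄ = (0.33+1.18)/2 = 0.755, v̄ = (0.26+0.58)/2 = 0.42 → q = 4.9×0.755×0.42 = 1.554 m³/s
Panel 2-3: Δb = 8.3 m, d̄ = (1.18+1.40)/2 = 1.29, v̄ = (0.58+0.48)/2 = 0.53 → q = 8.3×1.29×0.53 = 5.675 m³/s
Panel 3-4: Δb = 11.1 m, d̄ = (1.40+0.30)/2 = 0.85, v̄ = (0.48+0.26)/2 = 0.37 → q = 11.1×0.85×0.37 = 3.491 m³/s
Q = Σ q = 10.72 m³/s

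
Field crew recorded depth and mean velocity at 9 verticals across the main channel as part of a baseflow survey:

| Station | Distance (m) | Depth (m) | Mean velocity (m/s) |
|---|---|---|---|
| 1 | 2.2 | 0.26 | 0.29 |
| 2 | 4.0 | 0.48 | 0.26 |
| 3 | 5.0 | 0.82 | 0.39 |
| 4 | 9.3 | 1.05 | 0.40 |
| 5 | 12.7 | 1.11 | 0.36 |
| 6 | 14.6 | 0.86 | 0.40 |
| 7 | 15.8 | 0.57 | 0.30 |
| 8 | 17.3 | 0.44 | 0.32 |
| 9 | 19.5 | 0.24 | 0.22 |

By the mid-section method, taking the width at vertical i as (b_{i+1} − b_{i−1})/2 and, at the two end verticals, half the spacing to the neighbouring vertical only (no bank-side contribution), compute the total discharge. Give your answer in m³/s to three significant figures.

4.85 m³/s

w_1 = (4.0 − 2.2)/2 = 0.9 m; q_1 = 0.29 × 0.26 × 0.9 = 0.06786 m³/s
w_2 = (5.0 − 2.2)/2 = 1.4 m; q_2 = 0.26 × 0.48 × 1.4 = 0.1747 m³/s
w_3 = (9.3 − 4.0)/2 = 2.65 m; q_3 = 0.39 × 0.82 × 2.65 = 0.8475 m³/s
w_4 = (12.7 − 5.0)/2 = 3.85 m; q_4 = 0.40 × 1.05 × 3.85 = 1.617 m³/s
w_5 = (14.6 − 9.3)/2 = 2.65 m; q_5 = 0.36 × 1.11 × 2.65 = 1.059 m³/s
w_6 = (15.8 − 12.7)/2 = 1.55 m; q_6 = 0.40 × 0.86 × 1.55 = 0.5332 m³/s
w_7 = (17.3 − 14.6)/2 = 1.35 m; q_7 = 0.30 × 0.57 × 1.35 = 0.2309 m³/s
w_8 = (19.5 − 15.8)/2 = 1.85 m; q_8 = 0.32 × 0.44 × 1.85 = 0.2605 m³/s
w_9 = (19.5 − 17.3)/2 = 1.1 m; q_9 = 0.22 × 0.24 × 1.1 = 0.05808 m³/s
Q = Σ qᵢ = 4.849 m³/s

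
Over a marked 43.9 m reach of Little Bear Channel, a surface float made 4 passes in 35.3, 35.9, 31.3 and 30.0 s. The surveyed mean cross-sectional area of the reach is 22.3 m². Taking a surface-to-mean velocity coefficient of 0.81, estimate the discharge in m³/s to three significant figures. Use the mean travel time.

23.9 m³/s

t̄ = (35.3 + 35.9 + 31.3 + 30.0) / 4 = 33.125 s
v_surface = L / t̄ = 43.9 / 33.125 = 1.325 m/s
v_mean = 0.81 × 1.325 = 1.073 m/s
Q = A × v_mean = 22.3 × 1.073 = 23.94 m³/s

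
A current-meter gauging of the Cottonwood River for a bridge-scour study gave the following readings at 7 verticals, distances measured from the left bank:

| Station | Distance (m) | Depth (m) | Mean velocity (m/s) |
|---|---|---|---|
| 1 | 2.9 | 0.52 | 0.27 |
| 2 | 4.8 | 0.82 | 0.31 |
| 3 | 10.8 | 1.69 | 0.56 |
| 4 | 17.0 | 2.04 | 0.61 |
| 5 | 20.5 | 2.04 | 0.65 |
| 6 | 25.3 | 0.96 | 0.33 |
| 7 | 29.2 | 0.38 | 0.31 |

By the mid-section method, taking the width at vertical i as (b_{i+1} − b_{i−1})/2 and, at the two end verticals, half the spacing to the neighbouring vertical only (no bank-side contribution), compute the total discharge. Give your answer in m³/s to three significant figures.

20.1 m³/s

w_1 = (4.8 − 2.9)/2 = 0.95 m; q_1 = 0.27 × 0.52 × 0.95 = 0.1334 m³/s
w_2 = (10.8 − 2.9)/2 = 3.95 m; q_2 = 0.31 × 0.82 × 3.95 = 1.004 m³/s
w_3 = (17.0 − 4.8)/2 = 6.1 m; q_3 = 0.56 × 1.69 × 6.1 = 5.773 m³/s
w_4 = (20.5 − 10.8)/2 = 4.85 m; q_4 = 0.61 × 2.04 × 4.85 = 6.035 m³/s
w_5 = (25.3 − 17.0)/2 = 4.15 m; q_5 = 0.65 × 2.04 × 4.15 = 5.503 m³/s
w_6 = (29.2 − 20.5)/2 = 4.35 m; q_6 = 0.33 × 0.96 × 4.35 = 1.378 m³/s
w_7 = (29.2 − 25.3)/2 = 1.95 m; q_7 = 0.31 × 0.38 × 1.95 = 0.2297 m³/s
Q = Σ qᵢ = 20.06 m³/s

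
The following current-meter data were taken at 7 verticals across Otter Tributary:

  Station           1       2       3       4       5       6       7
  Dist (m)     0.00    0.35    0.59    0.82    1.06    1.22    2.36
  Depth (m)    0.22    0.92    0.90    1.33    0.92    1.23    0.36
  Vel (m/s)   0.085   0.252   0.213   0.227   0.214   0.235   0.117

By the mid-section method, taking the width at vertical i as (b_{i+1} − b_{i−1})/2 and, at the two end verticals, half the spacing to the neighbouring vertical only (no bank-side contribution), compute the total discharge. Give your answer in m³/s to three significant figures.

w_1 = (0.35 − 0.00)/2 = 0.175 m; q_1 = 0.085 × 0.22 × 0.175 = 0.003273 m³/s
w_2 = (0.59 − 0.00)/2 = 0.295 m; q_2 = 0.252 × 0.92 × 0.295 = 0.06839 m³/s
w_3 = (0.82 − 0.35)/2 = 0.235 m; q_3 = 0.213 × 0.90 × 0.235 = 0.04505 m³/s
w_4 = (1.06 − 0.59)/2 = 0.235 m; q_4 = 0.227 × 1.33 × 0.235 = 0.07095 m³/s
w_5 = (1.22 − 0.82)/2 = 0.2 m; q_5 = 0.214 × 0.92 × 0.2 = 0.03938 m³/s
w_6 = (2.36 − 1.06)/2 = 0.65 m; q_6 = 0.235 × 1.23 × 0.65 = 0.1879 m³/s
w_7 = (2.36 − 1.22)/2 = 0.57 m; q_7 = 0.117 × 0.36 × 0.57 = 0.02401 m³/s
Q = Σ qᵢ = 0.4389 m³/s

0.439 m³/s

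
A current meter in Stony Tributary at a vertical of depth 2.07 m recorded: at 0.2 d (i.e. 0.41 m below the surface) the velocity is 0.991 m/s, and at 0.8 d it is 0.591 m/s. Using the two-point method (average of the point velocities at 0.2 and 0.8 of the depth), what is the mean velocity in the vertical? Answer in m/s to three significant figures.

v̄ = (0.991 + 0.591) / 2 = 0.7910 m/s

0.791 m/s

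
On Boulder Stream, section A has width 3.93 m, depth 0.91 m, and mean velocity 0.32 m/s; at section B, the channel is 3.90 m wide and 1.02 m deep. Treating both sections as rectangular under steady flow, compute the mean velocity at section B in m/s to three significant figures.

Q = A₁V₁ = (3.93×0.91) × 0.32 = 1.144 m³/s
A₂ = 3.90 × 1.02 = 3.978 m²
V₂ = Q/A₂ = 1.144/3.978 = 0.2877 m/s

0.288 m/s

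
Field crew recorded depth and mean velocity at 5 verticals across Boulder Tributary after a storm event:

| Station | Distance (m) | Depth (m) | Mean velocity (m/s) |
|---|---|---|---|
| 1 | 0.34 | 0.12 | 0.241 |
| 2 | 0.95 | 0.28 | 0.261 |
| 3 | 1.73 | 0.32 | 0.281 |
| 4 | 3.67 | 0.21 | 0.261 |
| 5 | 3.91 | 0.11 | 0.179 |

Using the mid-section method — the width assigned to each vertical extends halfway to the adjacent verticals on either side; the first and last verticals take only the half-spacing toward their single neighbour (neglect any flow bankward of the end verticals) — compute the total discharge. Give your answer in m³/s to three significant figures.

0.244 m³/s

w_1 = (0.95 − 0.34)/2 = 0.305 m; q_1 = 0.241 × 0.12 × 0.305 = 0.008821 m³/s
w_2 = (1.73 − 0.34)/2 = 0.695 m; q_2 = 0.261 × 0.28 × 0.695 = 0.05079 m³/s
w_3 = (3.67 − 0.95)/2 = 1.36 m; q_3 = 0.281 × 0.32 × 1.36 = 0.1223 m³/s
w_4 = (3.91 − 1.73)/2 = 1.09 m; q_4 = 0.261 × 0.21 × 1.09 = 0.05974 m³/s
w_5 = (3.91 − 3.67)/2 = 0.12 m; q_5 = 0.179 × 0.11 × 0.12 = 0.002363 m³/s
Q = Σ qᵢ = 0.2440 m³/s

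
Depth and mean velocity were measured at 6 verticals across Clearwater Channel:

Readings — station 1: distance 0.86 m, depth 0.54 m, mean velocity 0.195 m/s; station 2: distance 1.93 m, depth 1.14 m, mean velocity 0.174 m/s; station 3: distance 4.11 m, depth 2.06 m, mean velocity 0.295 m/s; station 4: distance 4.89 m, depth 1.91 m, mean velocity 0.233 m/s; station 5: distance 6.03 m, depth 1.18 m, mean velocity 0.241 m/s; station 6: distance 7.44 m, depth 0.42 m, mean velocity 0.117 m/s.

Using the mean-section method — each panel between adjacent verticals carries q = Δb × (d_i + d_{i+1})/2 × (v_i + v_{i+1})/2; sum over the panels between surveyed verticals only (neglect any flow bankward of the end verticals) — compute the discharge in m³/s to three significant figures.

Panel 1-2: Δb = 1.07 m, d̄ = (0.54+1.14)/2 = 0.84, v̄ = (0.195+0.174)/2 = 0.1845 → q = 1.07×0.84×0.1845 = 0.1658 m³/s
Panel 2-3: Δb = 2.18 m, d̄ = (1.14+2.06)/2 = 1.6, v̄ = (0.174+0.295)/2 = 0.2345 → q = 2.18×1.6×0.2345 = 0.8179 m³/s
Panel 3-4: Δb = 0.78 m, d̄ = (2.06+1.91)/2 = 1.985, v̄ = (0.295+0.233)/2 = 0.264 → q = 0.78×1.985×0.264 = 0.4088 m³/s
Panel 4-5: Δb = 1.14 m, d̄ = (1.91+1.18)/2 = 1.545, v̄ = (0.233+0.241)/2 = 0.237 → q = 1.14×1.545×0.237 = 0.4174 m³/s
Panel 5-6: Δb = 1.41 m, d̄ = (1.18+0.42)/2 = 0.8, v̄ = (0.241+0.117)/2 = 0.179 → q = 1.41×0.8×0.179 = 0.2019 m³/s
Q = Σ q = 2.012 m³/s

2.01 m³/s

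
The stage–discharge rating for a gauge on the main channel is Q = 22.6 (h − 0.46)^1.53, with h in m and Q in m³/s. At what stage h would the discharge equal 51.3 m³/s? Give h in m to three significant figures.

2.17 m

h − h₀ = (Q/C)^(1/b) = (51.3/22.6)^(1/1.53) = 1.709 m
h = 0.46 + 1.709 = 2.169 m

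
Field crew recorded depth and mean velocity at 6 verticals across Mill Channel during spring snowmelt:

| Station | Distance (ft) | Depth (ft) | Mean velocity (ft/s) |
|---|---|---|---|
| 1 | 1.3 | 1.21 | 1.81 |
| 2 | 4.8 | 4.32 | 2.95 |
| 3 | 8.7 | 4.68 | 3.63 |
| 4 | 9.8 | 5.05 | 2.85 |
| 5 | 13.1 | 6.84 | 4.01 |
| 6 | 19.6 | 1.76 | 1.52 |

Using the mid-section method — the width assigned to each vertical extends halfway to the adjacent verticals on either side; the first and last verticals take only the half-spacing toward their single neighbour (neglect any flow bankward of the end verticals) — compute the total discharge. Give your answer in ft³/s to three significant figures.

268 ft³/s

w_1 = (4.8 − 1.3)/2 = 1.75 ft; q_1 = 1.81 × 1.21 × 1.75 = 3.833 ft³/s
w_2 = (8.7 − 1.3)/2 = 3.7 ft; q_2 = 2.95 × 4.32 × 3.7 = 47.15 ft³/s
w_3 = (9.8 − 4.8)/2 = 2.5 ft; q_3 = 3.63 × 4.68 × 2.5 = 42.47 ft³/s
w_4 = (13.1 − 8.7)/2 = 2.2 ft; q_4 = 2.85 × 5.05 × 2.2 = 31.66 ft³/s
w_5 = (19.6 − 9.8)/2 = 4.9 ft; q_5 = 4.01 × 6.84 × 4.9 = 134.4 ft³/s
w_6 = (19.6 − 13.1)/2 = 3.25 ft; q_6 = 1.52 × 1.76 × 3.25 = 8.694 ft³/s
Q = Σ qᵢ = 268.2 ft³/s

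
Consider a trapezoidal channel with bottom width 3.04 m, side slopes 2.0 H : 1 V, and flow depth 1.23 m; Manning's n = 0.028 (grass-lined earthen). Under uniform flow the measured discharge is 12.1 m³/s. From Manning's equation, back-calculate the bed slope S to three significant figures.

A = (b + z·y)·y = (3.04 + 2.0×1.23)×1.23 = 6.765 m²
P = b + 2y√(1+z²) = 3.04 + 2×1.23×√(1+2.0²) = 8.541 m
R = A/P = 6.765/8.541 = 0.7921 m
S = (Q·n / (1·A·R^(2/3)))² = (12.1×0.028 / (1×6.765×0.8561))² = 0.003422

0.00342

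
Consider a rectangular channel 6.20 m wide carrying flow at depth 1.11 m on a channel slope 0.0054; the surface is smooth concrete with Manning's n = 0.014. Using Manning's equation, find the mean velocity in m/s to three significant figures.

A = b·y = 6.20 × 1.11 = 6.882 m²
P = b + 2y = 6.20 + 2×1.11 = 8.420 m
R = A/P = 6.882/8.420 = 0.8173 m
Q = (1/n)·A·R^(2/3)·S^(1/2) = (1/0.014) × 6.882 × 0.8173^(2/3) × 0.0054^(1/2) = 31.58 m³/s
V = Q/A = 31.58/6.882 = 4.588 m/s

4.59 m/s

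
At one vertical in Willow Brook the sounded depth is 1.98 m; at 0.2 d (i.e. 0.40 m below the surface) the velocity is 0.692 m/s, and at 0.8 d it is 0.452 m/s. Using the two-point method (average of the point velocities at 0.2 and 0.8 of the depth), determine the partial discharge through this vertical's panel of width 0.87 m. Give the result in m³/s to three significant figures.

v̄ = (0.692 + 0.452) / 2 = 0.5720 m/s
q = v̄ × d × w = 0.5720 × 1.98 × 0.87 = 0.9853 m³/s

0.985 m³/s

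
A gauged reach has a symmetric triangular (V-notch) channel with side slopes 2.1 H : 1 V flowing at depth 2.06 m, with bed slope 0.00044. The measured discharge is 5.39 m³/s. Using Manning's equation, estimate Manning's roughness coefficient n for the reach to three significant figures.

0.0330

A = z·y² = 2.1×2.06² = 8.912 m²
P = 2y√(1+z²) = 2×2.06×√(1+2.1²) = 9.583 m
R = A/P = 8.912/9.583 = 0.9299 m
n = (1/Q)·A·R^(2/3)·S^(1/2) = (1/5.39) × 8.912 × 0.9527 × 0.02098 = 0.03304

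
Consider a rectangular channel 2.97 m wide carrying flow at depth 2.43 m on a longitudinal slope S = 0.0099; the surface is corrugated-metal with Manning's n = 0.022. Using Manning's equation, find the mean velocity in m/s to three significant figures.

A = b·y = 2.97 × 2.43 = 7.217 m²
P = b + 2y = 2.97 + 2×2.43 = 7.830 m
R = A/P = 7.217/7.830 = 0.9217 m
Q = (1/n)·A·R^(2/3)·S^(1/2) = (1/0.022) × 7.217 × 0.9217^(2/3) × 0.0099^(1/2) = 30.91 m³/s
V = Q/A = 30.91/7.217 = 4.283 m/s

4.28 m/s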